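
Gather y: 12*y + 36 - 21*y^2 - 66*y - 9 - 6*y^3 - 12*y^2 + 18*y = -6*y^3 - 33*y^2 - 36*y + 27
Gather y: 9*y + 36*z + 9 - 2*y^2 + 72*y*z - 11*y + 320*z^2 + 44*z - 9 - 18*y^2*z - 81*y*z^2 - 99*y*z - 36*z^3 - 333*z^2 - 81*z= y^2*(-18*z - 2) + y*(-81*z^2 - 27*z - 2) - 36*z^3 - 13*z^2 - z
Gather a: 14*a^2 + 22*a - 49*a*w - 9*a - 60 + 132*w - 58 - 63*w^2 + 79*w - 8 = 14*a^2 + a*(13 - 49*w) - 63*w^2 + 211*w - 126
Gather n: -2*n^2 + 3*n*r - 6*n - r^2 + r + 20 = -2*n^2 + n*(3*r - 6) - r^2 + r + 20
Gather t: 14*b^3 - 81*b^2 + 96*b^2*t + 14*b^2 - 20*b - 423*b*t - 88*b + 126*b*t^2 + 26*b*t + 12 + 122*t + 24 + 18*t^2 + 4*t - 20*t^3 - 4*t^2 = 14*b^3 - 67*b^2 - 108*b - 20*t^3 + t^2*(126*b + 14) + t*(96*b^2 - 397*b + 126) + 36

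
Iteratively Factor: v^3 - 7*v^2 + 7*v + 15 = (v + 1)*(v^2 - 8*v + 15) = (v - 5)*(v + 1)*(v - 3)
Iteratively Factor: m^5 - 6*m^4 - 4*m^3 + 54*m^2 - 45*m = (m + 3)*(m^4 - 9*m^3 + 23*m^2 - 15*m) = (m - 1)*(m + 3)*(m^3 - 8*m^2 + 15*m) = (m - 5)*(m - 1)*(m + 3)*(m^2 - 3*m) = m*(m - 5)*(m - 1)*(m + 3)*(m - 3)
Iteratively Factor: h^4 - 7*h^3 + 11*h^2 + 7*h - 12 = (h - 4)*(h^3 - 3*h^2 - h + 3) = (h - 4)*(h - 3)*(h^2 - 1) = (h - 4)*(h - 3)*(h + 1)*(h - 1)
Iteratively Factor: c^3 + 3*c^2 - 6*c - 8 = (c + 1)*(c^2 + 2*c - 8) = (c - 2)*(c + 1)*(c + 4)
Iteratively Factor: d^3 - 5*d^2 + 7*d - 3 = (d - 1)*(d^2 - 4*d + 3) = (d - 3)*(d - 1)*(d - 1)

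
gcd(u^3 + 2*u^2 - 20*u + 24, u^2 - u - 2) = u - 2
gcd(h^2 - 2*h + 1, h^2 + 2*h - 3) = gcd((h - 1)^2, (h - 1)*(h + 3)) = h - 1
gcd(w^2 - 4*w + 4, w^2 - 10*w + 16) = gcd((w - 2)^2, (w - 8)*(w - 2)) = w - 2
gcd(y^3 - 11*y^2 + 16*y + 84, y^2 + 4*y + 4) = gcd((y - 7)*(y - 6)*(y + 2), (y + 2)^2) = y + 2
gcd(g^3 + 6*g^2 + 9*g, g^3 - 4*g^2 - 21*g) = g^2 + 3*g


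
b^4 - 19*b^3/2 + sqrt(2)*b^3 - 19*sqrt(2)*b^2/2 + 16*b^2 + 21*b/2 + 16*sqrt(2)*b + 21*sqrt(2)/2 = (b - 7)*(b - 3)*(b + 1/2)*(b + sqrt(2))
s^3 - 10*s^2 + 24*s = s*(s - 6)*(s - 4)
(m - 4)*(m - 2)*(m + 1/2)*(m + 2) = m^4 - 7*m^3/2 - 6*m^2 + 14*m + 8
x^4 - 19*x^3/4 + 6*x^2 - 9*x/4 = x*(x - 3)*(x - 1)*(x - 3/4)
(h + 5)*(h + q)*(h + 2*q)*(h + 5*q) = h^4 + 8*h^3*q + 5*h^3 + 17*h^2*q^2 + 40*h^2*q + 10*h*q^3 + 85*h*q^2 + 50*q^3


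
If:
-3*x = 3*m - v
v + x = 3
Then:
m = 1 - 4*x/3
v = 3 - x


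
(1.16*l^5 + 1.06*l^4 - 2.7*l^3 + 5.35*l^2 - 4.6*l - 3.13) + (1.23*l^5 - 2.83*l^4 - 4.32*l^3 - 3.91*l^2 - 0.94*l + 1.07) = 2.39*l^5 - 1.77*l^4 - 7.02*l^3 + 1.44*l^2 - 5.54*l - 2.06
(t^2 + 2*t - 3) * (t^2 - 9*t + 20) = t^4 - 7*t^3 - t^2 + 67*t - 60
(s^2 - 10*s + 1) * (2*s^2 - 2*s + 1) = 2*s^4 - 22*s^3 + 23*s^2 - 12*s + 1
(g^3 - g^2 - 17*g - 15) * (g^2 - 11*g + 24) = g^5 - 12*g^4 + 18*g^3 + 148*g^2 - 243*g - 360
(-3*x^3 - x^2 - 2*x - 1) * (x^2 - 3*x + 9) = -3*x^5 + 8*x^4 - 26*x^3 - 4*x^2 - 15*x - 9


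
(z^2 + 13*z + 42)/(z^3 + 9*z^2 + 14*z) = (z + 6)/(z*(z + 2))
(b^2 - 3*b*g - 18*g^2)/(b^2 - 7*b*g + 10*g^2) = (b^2 - 3*b*g - 18*g^2)/(b^2 - 7*b*g + 10*g^2)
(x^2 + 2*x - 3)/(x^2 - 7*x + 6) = (x + 3)/(x - 6)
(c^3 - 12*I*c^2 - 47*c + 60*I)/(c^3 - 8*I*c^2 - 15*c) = (c - 4*I)/c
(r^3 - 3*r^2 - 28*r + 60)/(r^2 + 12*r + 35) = (r^2 - 8*r + 12)/(r + 7)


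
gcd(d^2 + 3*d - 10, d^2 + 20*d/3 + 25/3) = d + 5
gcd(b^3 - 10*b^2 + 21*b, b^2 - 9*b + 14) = b - 7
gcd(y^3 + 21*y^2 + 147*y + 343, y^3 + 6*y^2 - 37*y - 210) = y + 7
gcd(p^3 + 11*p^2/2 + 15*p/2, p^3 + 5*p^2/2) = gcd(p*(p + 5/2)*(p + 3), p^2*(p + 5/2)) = p^2 + 5*p/2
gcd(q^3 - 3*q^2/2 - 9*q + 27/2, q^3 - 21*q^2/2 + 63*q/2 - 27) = q^2 - 9*q/2 + 9/2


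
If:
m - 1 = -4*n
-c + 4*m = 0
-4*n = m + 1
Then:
No Solution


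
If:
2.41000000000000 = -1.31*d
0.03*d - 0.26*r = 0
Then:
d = -1.84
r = -0.21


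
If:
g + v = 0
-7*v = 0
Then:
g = 0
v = 0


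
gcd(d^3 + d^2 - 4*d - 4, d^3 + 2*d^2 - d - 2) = d^2 + 3*d + 2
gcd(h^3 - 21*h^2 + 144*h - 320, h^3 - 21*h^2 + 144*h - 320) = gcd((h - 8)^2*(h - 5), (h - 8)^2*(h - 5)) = h^3 - 21*h^2 + 144*h - 320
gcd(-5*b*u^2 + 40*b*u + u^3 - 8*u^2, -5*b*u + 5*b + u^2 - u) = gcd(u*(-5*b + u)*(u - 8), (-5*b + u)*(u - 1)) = -5*b + u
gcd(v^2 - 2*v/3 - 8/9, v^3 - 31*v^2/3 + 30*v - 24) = v - 4/3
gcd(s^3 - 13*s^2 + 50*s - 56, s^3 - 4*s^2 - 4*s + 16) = s^2 - 6*s + 8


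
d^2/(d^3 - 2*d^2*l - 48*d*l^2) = d/(d^2 - 2*d*l - 48*l^2)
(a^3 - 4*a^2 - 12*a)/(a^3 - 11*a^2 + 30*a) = (a + 2)/(a - 5)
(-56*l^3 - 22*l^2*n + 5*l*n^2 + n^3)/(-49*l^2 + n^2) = (8*l^2 + 2*l*n - n^2)/(7*l - n)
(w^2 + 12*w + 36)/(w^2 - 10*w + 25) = (w^2 + 12*w + 36)/(w^2 - 10*w + 25)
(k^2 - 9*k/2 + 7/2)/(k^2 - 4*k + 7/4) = 2*(k - 1)/(2*k - 1)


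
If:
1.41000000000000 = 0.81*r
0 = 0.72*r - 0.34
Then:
No Solution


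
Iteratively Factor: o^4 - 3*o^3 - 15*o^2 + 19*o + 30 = (o + 1)*(o^3 - 4*o^2 - 11*o + 30) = (o + 1)*(o + 3)*(o^2 - 7*o + 10) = (o - 5)*(o + 1)*(o + 3)*(o - 2)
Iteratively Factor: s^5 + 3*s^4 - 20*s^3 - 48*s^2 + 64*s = (s + 4)*(s^4 - s^3 - 16*s^2 + 16*s) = (s + 4)^2*(s^3 - 5*s^2 + 4*s) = s*(s + 4)^2*(s^2 - 5*s + 4) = s*(s - 4)*(s + 4)^2*(s - 1)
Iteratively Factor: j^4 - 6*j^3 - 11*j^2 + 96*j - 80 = (j + 4)*(j^3 - 10*j^2 + 29*j - 20) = (j - 1)*(j + 4)*(j^2 - 9*j + 20) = (j - 4)*(j - 1)*(j + 4)*(j - 5)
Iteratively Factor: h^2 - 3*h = (h - 3)*(h)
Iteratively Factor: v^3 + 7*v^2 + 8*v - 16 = (v + 4)*(v^2 + 3*v - 4) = (v - 1)*(v + 4)*(v + 4)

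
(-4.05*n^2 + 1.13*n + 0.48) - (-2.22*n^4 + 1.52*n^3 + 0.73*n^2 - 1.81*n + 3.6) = 2.22*n^4 - 1.52*n^3 - 4.78*n^2 + 2.94*n - 3.12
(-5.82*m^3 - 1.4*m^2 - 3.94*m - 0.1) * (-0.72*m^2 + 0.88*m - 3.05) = 4.1904*m^5 - 4.1136*m^4 + 19.3558*m^3 + 0.874799999999999*m^2 + 11.929*m + 0.305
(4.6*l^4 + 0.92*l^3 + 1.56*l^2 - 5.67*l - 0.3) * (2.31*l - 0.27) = 10.626*l^5 + 0.8832*l^4 + 3.3552*l^3 - 13.5189*l^2 + 0.8379*l + 0.081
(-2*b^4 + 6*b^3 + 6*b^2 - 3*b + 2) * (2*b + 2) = -4*b^5 + 8*b^4 + 24*b^3 + 6*b^2 - 2*b + 4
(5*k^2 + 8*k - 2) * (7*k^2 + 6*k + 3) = 35*k^4 + 86*k^3 + 49*k^2 + 12*k - 6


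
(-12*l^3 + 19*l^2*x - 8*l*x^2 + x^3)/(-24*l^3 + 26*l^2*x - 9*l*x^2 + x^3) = (-l + x)/(-2*l + x)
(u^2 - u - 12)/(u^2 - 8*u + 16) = (u + 3)/(u - 4)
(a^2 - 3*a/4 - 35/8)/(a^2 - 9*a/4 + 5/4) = (8*a^2 - 6*a - 35)/(2*(4*a^2 - 9*a + 5))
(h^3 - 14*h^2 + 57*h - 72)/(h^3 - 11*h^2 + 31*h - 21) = (h^2 - 11*h + 24)/(h^2 - 8*h + 7)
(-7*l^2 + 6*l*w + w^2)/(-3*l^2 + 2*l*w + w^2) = (7*l + w)/(3*l + w)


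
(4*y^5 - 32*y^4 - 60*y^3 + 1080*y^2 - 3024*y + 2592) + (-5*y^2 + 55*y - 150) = 4*y^5 - 32*y^4 - 60*y^3 + 1075*y^2 - 2969*y + 2442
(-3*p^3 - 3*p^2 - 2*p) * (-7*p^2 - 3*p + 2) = 21*p^5 + 30*p^4 + 17*p^3 - 4*p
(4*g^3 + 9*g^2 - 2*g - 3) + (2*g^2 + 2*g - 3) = 4*g^3 + 11*g^2 - 6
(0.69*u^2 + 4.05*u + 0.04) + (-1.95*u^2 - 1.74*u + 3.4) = -1.26*u^2 + 2.31*u + 3.44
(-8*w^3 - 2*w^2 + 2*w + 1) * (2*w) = -16*w^4 - 4*w^3 + 4*w^2 + 2*w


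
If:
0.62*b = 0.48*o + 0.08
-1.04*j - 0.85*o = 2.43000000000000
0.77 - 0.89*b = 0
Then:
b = 0.87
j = -3.11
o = 0.95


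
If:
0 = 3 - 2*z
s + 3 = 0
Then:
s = -3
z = 3/2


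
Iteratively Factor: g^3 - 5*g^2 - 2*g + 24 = (g - 4)*(g^2 - g - 6) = (g - 4)*(g + 2)*(g - 3)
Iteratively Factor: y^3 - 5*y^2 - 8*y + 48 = (y + 3)*(y^2 - 8*y + 16) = (y - 4)*(y + 3)*(y - 4)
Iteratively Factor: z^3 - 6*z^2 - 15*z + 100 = (z - 5)*(z^2 - z - 20) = (z - 5)*(z + 4)*(z - 5)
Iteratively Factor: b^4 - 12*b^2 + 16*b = (b - 2)*(b^3 + 2*b^2 - 8*b) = b*(b - 2)*(b^2 + 2*b - 8) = b*(b - 2)^2*(b + 4)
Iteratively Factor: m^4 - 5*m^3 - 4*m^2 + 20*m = (m)*(m^3 - 5*m^2 - 4*m + 20) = m*(m - 5)*(m^2 - 4) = m*(m - 5)*(m - 2)*(m + 2)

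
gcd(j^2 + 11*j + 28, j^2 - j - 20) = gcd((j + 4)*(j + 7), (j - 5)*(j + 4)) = j + 4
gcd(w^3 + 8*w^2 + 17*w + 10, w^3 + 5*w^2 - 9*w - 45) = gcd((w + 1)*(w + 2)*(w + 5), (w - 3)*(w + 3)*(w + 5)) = w + 5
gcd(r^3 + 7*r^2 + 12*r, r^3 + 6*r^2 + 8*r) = r^2 + 4*r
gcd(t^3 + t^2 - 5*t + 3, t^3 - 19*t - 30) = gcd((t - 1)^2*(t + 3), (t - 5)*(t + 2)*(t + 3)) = t + 3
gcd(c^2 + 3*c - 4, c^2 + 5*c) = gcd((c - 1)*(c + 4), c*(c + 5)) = 1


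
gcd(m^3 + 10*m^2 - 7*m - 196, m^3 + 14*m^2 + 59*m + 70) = m + 7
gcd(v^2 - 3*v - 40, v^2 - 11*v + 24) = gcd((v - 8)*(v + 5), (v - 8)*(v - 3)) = v - 8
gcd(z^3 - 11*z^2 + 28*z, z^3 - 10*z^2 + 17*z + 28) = z^2 - 11*z + 28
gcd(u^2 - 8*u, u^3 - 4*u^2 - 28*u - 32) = u - 8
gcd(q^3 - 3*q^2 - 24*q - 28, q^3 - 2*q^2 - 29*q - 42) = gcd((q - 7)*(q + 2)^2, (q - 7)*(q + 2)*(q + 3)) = q^2 - 5*q - 14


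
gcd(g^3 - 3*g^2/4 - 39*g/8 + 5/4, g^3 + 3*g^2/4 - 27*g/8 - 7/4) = g + 2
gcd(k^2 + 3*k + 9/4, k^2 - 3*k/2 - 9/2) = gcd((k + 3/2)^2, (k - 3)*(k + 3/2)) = k + 3/2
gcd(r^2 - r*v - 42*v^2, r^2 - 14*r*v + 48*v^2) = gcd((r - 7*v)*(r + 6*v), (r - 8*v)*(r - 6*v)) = 1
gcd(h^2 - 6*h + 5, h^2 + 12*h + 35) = 1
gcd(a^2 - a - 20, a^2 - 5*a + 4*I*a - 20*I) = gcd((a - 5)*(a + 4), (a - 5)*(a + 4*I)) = a - 5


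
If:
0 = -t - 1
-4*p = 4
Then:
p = -1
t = -1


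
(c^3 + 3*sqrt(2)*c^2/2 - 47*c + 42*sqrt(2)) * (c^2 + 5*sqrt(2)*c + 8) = c^5 + 13*sqrt(2)*c^4/2 - 24*c^3 - 181*sqrt(2)*c^2 + 44*c + 336*sqrt(2)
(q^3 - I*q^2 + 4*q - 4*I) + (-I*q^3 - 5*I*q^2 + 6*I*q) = q^3 - I*q^3 - 6*I*q^2 + 4*q + 6*I*q - 4*I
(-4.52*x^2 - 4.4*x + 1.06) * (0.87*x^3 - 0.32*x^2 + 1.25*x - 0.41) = -3.9324*x^5 - 2.3816*x^4 - 3.3198*x^3 - 3.986*x^2 + 3.129*x - 0.4346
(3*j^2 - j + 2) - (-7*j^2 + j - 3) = 10*j^2 - 2*j + 5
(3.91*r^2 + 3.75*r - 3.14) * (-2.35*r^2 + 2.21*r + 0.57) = -9.1885*r^4 - 0.1714*r^3 + 17.8952*r^2 - 4.8019*r - 1.7898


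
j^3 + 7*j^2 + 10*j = j*(j + 2)*(j + 5)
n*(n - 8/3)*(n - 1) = n^3 - 11*n^2/3 + 8*n/3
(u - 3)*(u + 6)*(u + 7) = u^3 + 10*u^2 + 3*u - 126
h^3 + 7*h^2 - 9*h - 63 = (h - 3)*(h + 3)*(h + 7)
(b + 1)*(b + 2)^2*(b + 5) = b^4 + 10*b^3 + 33*b^2 + 44*b + 20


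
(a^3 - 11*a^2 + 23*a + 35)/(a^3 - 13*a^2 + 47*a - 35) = (a + 1)/(a - 1)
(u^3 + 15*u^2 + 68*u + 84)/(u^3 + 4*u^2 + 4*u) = (u^2 + 13*u + 42)/(u*(u + 2))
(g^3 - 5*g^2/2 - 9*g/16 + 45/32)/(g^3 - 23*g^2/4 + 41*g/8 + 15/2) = (g - 3/4)/(g - 4)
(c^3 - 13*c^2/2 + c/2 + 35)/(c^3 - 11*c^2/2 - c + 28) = (c - 5)/(c - 4)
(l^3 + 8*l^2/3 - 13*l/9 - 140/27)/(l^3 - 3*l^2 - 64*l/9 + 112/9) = (l + 5/3)/(l - 4)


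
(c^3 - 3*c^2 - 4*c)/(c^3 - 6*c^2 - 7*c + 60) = c*(c + 1)/(c^2 - 2*c - 15)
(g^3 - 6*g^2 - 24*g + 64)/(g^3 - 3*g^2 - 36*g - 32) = (g - 2)/(g + 1)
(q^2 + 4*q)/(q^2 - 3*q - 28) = q/(q - 7)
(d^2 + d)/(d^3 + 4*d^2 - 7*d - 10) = d/(d^2 + 3*d - 10)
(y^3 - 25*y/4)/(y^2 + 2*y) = (y^2 - 25/4)/(y + 2)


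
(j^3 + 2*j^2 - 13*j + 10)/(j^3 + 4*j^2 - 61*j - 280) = (j^2 - 3*j + 2)/(j^2 - j - 56)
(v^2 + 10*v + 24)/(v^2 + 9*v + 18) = (v + 4)/(v + 3)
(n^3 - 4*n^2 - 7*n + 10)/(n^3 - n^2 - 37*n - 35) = (-n^3 + 4*n^2 + 7*n - 10)/(-n^3 + n^2 + 37*n + 35)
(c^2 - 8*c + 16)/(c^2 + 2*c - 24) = (c - 4)/(c + 6)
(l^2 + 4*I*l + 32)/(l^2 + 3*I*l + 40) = (l - 4*I)/(l - 5*I)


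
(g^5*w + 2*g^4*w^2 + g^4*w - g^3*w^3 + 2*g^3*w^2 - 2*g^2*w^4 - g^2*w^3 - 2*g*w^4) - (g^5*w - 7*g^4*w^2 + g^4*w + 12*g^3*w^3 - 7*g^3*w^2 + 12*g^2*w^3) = 9*g^4*w^2 - 13*g^3*w^3 + 9*g^3*w^2 - 2*g^2*w^4 - 13*g^2*w^3 - 2*g*w^4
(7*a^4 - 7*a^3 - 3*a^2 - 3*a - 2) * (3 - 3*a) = -21*a^5 + 42*a^4 - 12*a^3 - 3*a - 6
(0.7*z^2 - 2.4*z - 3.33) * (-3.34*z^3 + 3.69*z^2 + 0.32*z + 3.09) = -2.338*z^5 + 10.599*z^4 + 2.4902*z^3 - 10.8927*z^2 - 8.4816*z - 10.2897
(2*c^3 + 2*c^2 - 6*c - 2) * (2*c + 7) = 4*c^4 + 18*c^3 + 2*c^2 - 46*c - 14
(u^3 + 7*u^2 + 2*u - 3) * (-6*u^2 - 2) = -6*u^5 - 42*u^4 - 14*u^3 + 4*u^2 - 4*u + 6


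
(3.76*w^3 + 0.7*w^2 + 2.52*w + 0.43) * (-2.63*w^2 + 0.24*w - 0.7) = -9.8888*w^5 - 0.9386*w^4 - 9.0916*w^3 - 1.0161*w^2 - 1.6608*w - 0.301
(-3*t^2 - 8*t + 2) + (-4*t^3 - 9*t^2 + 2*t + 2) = -4*t^3 - 12*t^2 - 6*t + 4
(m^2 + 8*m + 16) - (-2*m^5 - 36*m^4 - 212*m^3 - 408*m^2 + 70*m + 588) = 2*m^5 + 36*m^4 + 212*m^3 + 409*m^2 - 62*m - 572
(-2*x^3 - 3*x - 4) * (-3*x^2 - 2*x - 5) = 6*x^5 + 4*x^4 + 19*x^3 + 18*x^2 + 23*x + 20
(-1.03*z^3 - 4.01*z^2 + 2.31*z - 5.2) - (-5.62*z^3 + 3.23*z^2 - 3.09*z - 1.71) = 4.59*z^3 - 7.24*z^2 + 5.4*z - 3.49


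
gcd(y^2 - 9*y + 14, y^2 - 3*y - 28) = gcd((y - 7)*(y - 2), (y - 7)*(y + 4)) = y - 7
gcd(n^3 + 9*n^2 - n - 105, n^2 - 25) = n + 5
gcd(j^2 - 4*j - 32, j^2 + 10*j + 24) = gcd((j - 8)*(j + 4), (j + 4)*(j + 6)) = j + 4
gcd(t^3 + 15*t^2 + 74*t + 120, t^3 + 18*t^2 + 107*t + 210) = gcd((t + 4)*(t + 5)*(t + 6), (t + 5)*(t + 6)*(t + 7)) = t^2 + 11*t + 30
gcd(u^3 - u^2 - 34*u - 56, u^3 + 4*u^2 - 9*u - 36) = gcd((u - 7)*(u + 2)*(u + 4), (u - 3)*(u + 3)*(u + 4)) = u + 4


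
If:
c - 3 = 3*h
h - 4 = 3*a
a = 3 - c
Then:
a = -6/5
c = 21/5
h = 2/5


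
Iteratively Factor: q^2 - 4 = (q + 2)*(q - 2)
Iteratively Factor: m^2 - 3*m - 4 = (m - 4)*(m + 1)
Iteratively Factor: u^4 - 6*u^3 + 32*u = (u - 4)*(u^3 - 2*u^2 - 8*u) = u*(u - 4)*(u^2 - 2*u - 8) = u*(u - 4)*(u + 2)*(u - 4)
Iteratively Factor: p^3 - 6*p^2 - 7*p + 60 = (p - 4)*(p^2 - 2*p - 15) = (p - 5)*(p - 4)*(p + 3)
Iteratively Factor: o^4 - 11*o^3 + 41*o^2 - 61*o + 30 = (o - 3)*(o^3 - 8*o^2 + 17*o - 10) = (o - 3)*(o - 1)*(o^2 - 7*o + 10) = (o - 5)*(o - 3)*(o - 1)*(o - 2)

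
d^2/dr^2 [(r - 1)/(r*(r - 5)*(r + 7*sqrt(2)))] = 2*(3*r^5 - 21*r^4 + 21*sqrt(2)*r^4 - 91*sqrt(2)*r^3 + 163*r^3 - 369*r^2 + 315*sqrt(2)*r^2 - 525*sqrt(2)*r + 1470*r - 2450)/(r^3*(r^6 - 15*r^5 + 21*sqrt(2)*r^5 - 315*sqrt(2)*r^4 + 369*r^4 - 4535*r^3 + 2261*sqrt(2)*r^3 - 12915*sqrt(2)*r^2 + 22050*r^2 - 36750*r + 51450*sqrt(2)*r - 85750*sqrt(2)))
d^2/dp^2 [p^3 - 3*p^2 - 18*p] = 6*p - 6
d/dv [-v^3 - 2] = -3*v^2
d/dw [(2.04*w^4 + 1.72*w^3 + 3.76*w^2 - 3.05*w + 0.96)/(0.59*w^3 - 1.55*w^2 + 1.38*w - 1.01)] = (1.2036*w^6 - 6.324*w^5 + 3.5612*w^4 + 0.104599999999998*w^3 - 6.4495*w^2 - 4.6192*w + 1.7557)/(0.3481*w^6 - 1.829*w^5 + 4.0309*w^4 - 5.4698*w^3 + 5.0354*w^2 - 2.7876*w + 1.0201)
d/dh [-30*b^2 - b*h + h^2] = -b + 2*h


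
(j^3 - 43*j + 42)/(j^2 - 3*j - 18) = (j^2 + 6*j - 7)/(j + 3)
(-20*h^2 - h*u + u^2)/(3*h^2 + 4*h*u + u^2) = (-20*h^2 - h*u + u^2)/(3*h^2 + 4*h*u + u^2)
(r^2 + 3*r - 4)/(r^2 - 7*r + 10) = (r^2 + 3*r - 4)/(r^2 - 7*r + 10)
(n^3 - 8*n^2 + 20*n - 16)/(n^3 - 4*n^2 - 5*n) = (-n^3 + 8*n^2 - 20*n + 16)/(n*(-n^2 + 4*n + 5))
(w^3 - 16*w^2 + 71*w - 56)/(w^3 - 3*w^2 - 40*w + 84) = (w^2 - 9*w + 8)/(w^2 + 4*w - 12)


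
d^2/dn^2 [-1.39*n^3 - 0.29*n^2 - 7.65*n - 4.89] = -8.34*n - 0.58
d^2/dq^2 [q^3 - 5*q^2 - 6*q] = 6*q - 10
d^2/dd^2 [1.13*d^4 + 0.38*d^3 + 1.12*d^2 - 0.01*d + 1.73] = 13.56*d^2 + 2.28*d + 2.24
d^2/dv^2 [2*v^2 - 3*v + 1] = 4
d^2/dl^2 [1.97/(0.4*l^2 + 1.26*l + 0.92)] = (-0.6304*l^2 - 1.98576*l + 1.97*(0.8*l + 1.26)*(1.6*l + 2.52) - 1.44992)/(0.4*l^2 + 1.26*l + 0.92)^3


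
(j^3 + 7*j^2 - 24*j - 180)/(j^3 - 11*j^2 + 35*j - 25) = (j^2 + 12*j + 36)/(j^2 - 6*j + 5)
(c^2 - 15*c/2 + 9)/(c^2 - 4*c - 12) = (c - 3/2)/(c + 2)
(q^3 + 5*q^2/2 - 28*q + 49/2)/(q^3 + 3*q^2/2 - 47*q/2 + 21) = (q + 7)/(q + 6)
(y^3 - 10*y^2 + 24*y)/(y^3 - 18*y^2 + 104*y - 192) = y/(y - 8)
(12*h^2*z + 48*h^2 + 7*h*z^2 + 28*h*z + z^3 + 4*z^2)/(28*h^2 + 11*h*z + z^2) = (3*h*z + 12*h + z^2 + 4*z)/(7*h + z)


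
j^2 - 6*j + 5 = (j - 5)*(j - 1)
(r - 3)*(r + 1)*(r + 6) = r^3 + 4*r^2 - 15*r - 18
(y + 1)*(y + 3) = y^2 + 4*y + 3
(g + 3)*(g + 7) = g^2 + 10*g + 21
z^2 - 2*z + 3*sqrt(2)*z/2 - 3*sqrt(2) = (z - 2)*(z + 3*sqrt(2)/2)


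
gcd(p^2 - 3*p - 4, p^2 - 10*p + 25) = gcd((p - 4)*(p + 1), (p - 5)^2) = 1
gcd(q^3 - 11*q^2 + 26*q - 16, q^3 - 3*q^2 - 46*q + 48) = q^2 - 9*q + 8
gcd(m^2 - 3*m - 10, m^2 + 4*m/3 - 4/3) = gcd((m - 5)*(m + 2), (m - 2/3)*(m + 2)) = m + 2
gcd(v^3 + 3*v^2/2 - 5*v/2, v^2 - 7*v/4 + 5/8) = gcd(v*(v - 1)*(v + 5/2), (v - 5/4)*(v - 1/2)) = 1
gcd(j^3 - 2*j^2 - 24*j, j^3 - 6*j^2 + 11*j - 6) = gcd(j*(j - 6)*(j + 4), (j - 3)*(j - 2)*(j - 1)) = 1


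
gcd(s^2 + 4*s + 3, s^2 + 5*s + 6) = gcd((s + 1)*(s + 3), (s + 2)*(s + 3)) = s + 3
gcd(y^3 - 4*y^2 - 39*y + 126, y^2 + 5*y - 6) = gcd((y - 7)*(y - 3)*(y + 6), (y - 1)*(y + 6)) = y + 6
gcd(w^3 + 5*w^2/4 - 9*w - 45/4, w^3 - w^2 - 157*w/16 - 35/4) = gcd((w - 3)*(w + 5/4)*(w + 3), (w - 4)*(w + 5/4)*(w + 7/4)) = w + 5/4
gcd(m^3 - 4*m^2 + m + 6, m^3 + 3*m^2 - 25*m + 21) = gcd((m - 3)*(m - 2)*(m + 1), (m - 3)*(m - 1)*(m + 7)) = m - 3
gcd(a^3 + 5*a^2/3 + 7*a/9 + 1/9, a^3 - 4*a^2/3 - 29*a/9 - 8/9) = a^2 + 4*a/3 + 1/3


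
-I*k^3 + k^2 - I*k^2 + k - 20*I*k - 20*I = (k - 4*I)*(k + 5*I)*(-I*k - I)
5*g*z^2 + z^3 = z^2*(5*g + z)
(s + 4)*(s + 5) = s^2 + 9*s + 20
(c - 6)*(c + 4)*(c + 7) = c^3 + 5*c^2 - 38*c - 168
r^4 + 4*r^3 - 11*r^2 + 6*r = r*(r - 1)^2*(r + 6)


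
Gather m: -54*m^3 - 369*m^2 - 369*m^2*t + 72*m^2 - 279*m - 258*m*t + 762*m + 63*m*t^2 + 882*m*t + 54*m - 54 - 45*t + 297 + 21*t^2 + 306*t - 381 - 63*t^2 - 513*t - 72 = -54*m^3 + m^2*(-369*t - 297) + m*(63*t^2 + 624*t + 537) - 42*t^2 - 252*t - 210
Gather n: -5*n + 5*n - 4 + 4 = 0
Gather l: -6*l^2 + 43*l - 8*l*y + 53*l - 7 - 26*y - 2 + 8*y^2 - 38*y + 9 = -6*l^2 + l*(96 - 8*y) + 8*y^2 - 64*y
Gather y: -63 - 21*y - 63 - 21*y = -42*y - 126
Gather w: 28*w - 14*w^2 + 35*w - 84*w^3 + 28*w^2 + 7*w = -84*w^3 + 14*w^2 + 70*w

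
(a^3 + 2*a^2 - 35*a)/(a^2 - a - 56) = a*(a - 5)/(a - 8)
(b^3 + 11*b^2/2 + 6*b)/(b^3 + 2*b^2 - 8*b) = (b + 3/2)/(b - 2)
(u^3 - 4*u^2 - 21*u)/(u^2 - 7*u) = u + 3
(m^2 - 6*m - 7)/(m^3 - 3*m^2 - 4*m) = (m - 7)/(m*(m - 4))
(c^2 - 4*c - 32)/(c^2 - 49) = (c^2 - 4*c - 32)/(c^2 - 49)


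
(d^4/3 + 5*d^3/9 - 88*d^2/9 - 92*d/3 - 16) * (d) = d^5/3 + 5*d^4/9 - 88*d^3/9 - 92*d^2/3 - 16*d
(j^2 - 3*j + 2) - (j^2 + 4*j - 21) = 23 - 7*j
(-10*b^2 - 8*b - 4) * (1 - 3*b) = 30*b^3 + 14*b^2 + 4*b - 4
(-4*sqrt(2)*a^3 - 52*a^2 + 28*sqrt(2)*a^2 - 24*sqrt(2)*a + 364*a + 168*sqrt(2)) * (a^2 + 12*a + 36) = -4*sqrt(2)*a^5 - 52*a^4 - 20*sqrt(2)*a^4 - 260*a^3 + 168*sqrt(2)*a^3 + 888*sqrt(2)*a^2 + 2496*a^2 + 1152*sqrt(2)*a + 13104*a + 6048*sqrt(2)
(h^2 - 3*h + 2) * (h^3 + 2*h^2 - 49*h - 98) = h^5 - h^4 - 53*h^3 + 53*h^2 + 196*h - 196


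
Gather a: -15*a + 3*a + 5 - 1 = 4 - 12*a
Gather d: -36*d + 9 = 9 - 36*d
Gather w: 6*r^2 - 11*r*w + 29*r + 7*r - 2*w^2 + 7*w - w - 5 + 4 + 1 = 6*r^2 + 36*r - 2*w^2 + w*(6 - 11*r)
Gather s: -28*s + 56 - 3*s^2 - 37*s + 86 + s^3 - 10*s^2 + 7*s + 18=s^3 - 13*s^2 - 58*s + 160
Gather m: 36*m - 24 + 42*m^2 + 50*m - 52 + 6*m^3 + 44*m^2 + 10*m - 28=6*m^3 + 86*m^2 + 96*m - 104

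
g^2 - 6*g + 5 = (g - 5)*(g - 1)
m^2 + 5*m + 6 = (m + 2)*(m + 3)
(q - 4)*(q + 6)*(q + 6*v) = q^3 + 6*q^2*v + 2*q^2 + 12*q*v - 24*q - 144*v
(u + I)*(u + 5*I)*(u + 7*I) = u^3 + 13*I*u^2 - 47*u - 35*I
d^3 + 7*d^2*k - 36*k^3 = (d - 2*k)*(d + 3*k)*(d + 6*k)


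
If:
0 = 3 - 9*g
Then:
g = 1/3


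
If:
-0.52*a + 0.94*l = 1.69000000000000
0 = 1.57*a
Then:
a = 0.00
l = 1.80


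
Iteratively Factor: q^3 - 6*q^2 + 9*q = (q - 3)*(q^2 - 3*q) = q*(q - 3)*(q - 3)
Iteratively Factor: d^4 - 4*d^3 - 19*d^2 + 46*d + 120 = (d + 2)*(d^3 - 6*d^2 - 7*d + 60) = (d + 2)*(d + 3)*(d^2 - 9*d + 20) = (d - 4)*(d + 2)*(d + 3)*(d - 5)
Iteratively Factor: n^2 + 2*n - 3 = (n - 1)*(n + 3)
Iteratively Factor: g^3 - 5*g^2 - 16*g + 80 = (g - 4)*(g^2 - g - 20) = (g - 5)*(g - 4)*(g + 4)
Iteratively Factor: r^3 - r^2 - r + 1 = (r - 1)*(r^2 - 1) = (r - 1)*(r + 1)*(r - 1)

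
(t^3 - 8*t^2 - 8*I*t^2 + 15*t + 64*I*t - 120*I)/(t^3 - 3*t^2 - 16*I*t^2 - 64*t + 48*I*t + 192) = (t - 5)/(t - 8*I)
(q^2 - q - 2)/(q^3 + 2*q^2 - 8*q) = (q + 1)/(q*(q + 4))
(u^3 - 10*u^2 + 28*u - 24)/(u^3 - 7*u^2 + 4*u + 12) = (u - 2)/(u + 1)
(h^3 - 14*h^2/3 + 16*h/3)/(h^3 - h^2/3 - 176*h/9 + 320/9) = 3*h*(h - 2)/(3*h^2 + 7*h - 40)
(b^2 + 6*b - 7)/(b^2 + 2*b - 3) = (b + 7)/(b + 3)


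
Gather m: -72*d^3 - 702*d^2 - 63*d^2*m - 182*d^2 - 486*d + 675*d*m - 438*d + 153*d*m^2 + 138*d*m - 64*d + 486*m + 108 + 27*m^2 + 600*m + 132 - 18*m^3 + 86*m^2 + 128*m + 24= -72*d^3 - 884*d^2 - 988*d - 18*m^3 + m^2*(153*d + 113) + m*(-63*d^2 + 813*d + 1214) + 264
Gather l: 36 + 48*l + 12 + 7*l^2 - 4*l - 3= 7*l^2 + 44*l + 45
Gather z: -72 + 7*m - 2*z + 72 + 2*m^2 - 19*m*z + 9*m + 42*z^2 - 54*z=2*m^2 + 16*m + 42*z^2 + z*(-19*m - 56)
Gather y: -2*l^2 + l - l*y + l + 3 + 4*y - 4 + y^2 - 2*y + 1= -2*l^2 + 2*l + y^2 + y*(2 - l)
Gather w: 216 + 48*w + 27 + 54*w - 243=102*w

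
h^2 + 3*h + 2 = (h + 1)*(h + 2)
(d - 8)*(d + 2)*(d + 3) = d^3 - 3*d^2 - 34*d - 48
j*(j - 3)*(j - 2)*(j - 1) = j^4 - 6*j^3 + 11*j^2 - 6*j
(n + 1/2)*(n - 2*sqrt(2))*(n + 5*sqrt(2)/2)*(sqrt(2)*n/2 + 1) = sqrt(2)*n^4/2 + sqrt(2)*n^3/4 + 3*n^3/2 - 9*sqrt(2)*n^2/2 + 3*n^2/4 - 10*n - 9*sqrt(2)*n/4 - 5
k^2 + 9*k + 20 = (k + 4)*(k + 5)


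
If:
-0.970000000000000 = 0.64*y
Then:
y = -1.52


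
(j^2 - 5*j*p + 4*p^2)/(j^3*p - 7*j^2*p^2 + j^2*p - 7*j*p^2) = (j^2 - 5*j*p + 4*p^2)/(j*p*(j^2 - 7*j*p + j - 7*p))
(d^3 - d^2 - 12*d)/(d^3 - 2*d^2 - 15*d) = (d - 4)/(d - 5)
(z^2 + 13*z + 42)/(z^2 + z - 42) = (z + 6)/(z - 6)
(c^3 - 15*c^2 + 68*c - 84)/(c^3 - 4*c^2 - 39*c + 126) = (c^2 - 8*c + 12)/(c^2 + 3*c - 18)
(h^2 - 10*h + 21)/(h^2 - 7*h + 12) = (h - 7)/(h - 4)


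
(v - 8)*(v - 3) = v^2 - 11*v + 24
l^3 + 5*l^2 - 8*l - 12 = (l - 2)*(l + 1)*(l + 6)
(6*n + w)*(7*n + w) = 42*n^2 + 13*n*w + w^2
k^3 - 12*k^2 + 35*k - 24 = (k - 8)*(k - 3)*(k - 1)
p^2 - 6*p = p*(p - 6)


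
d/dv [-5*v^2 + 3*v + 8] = 3 - 10*v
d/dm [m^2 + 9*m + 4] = 2*m + 9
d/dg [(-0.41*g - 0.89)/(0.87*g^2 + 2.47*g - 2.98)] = (0.3567*g^2 + 1.5486*g + 3.4201)/(0.7569*g^4 + 4.2978*g^3 + 0.915700000000001*g^2 - 14.7212*g + 8.8804)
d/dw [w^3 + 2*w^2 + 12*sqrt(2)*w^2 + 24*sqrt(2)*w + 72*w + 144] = 3*w^2 + 4*w + 24*sqrt(2)*w + 24*sqrt(2) + 72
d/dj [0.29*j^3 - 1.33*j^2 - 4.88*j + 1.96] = 0.87*j^2 - 2.66*j - 4.88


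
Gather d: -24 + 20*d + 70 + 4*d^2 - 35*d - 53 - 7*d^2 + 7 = -3*d^2 - 15*d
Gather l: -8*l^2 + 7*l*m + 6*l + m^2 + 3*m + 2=-8*l^2 + l*(7*m + 6) + m^2 + 3*m + 2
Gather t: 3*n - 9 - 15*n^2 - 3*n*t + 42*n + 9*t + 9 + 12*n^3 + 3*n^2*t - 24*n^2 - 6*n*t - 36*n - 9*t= 12*n^3 - 39*n^2 + 9*n + t*(3*n^2 - 9*n)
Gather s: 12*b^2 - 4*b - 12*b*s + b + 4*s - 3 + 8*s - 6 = 12*b^2 - 3*b + s*(12 - 12*b) - 9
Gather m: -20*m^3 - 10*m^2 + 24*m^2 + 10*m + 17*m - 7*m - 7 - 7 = -20*m^3 + 14*m^2 + 20*m - 14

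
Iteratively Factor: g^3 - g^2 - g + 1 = (g + 1)*(g^2 - 2*g + 1) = (g - 1)*(g + 1)*(g - 1)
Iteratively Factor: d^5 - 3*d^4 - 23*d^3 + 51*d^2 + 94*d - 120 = (d - 3)*(d^4 - 23*d^2 - 18*d + 40) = (d - 3)*(d + 2)*(d^3 - 2*d^2 - 19*d + 20) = (d - 3)*(d + 2)*(d + 4)*(d^2 - 6*d + 5) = (d - 3)*(d - 1)*(d + 2)*(d + 4)*(d - 5)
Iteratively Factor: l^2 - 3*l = (l)*(l - 3)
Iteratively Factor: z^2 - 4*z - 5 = (z + 1)*(z - 5)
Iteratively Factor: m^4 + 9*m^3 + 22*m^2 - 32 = (m + 2)*(m^3 + 7*m^2 + 8*m - 16) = (m + 2)*(m + 4)*(m^2 + 3*m - 4) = (m - 1)*(m + 2)*(m + 4)*(m + 4)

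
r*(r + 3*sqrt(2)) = r^2 + 3*sqrt(2)*r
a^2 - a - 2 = (a - 2)*(a + 1)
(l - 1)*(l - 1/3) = l^2 - 4*l/3 + 1/3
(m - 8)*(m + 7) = m^2 - m - 56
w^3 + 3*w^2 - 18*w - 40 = (w - 4)*(w + 2)*(w + 5)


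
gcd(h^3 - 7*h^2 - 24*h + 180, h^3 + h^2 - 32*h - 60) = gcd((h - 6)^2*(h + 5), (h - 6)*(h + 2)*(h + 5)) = h^2 - h - 30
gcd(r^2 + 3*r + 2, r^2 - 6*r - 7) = r + 1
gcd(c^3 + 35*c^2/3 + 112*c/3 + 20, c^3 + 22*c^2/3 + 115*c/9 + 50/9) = c^2 + 17*c/3 + 10/3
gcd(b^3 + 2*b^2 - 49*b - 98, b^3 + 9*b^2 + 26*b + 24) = b + 2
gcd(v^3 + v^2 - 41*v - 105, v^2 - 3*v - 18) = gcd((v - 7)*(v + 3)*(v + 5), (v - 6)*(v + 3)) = v + 3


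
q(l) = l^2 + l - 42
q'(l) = 2*l + 1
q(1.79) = -37.01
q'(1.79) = 4.58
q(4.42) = -18.04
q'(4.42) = 9.84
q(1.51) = -38.21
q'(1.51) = 4.02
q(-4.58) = -25.60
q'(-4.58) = -8.16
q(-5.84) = -13.73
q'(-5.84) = -10.68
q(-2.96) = -36.20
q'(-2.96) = -4.92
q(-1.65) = -40.93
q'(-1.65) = -2.30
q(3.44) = -26.73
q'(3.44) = 7.88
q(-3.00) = -36.00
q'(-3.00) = -5.00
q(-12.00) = 90.00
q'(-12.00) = -23.00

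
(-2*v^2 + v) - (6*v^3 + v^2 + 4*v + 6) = -6*v^3 - 3*v^2 - 3*v - 6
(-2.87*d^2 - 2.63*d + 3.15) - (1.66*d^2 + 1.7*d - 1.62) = -4.53*d^2 - 4.33*d + 4.77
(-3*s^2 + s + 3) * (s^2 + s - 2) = -3*s^4 - 2*s^3 + 10*s^2 + s - 6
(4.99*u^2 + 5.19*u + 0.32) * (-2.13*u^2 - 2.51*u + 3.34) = -10.6287*u^4 - 23.5796*u^3 + 2.9581*u^2 + 16.5314*u + 1.0688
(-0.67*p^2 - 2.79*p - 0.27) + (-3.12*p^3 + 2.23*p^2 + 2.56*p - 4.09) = -3.12*p^3 + 1.56*p^2 - 0.23*p - 4.36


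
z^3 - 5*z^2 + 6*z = z*(z - 3)*(z - 2)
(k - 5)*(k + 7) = k^2 + 2*k - 35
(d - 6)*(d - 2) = d^2 - 8*d + 12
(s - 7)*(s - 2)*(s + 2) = s^3 - 7*s^2 - 4*s + 28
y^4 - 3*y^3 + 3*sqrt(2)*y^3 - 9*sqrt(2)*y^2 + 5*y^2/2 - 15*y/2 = y*(y - 3)*(y + sqrt(2)/2)*(y + 5*sqrt(2)/2)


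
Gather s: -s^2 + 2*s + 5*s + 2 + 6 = -s^2 + 7*s + 8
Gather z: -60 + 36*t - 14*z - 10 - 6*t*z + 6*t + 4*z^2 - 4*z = 42*t + 4*z^2 + z*(-6*t - 18) - 70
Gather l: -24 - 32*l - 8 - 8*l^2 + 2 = -8*l^2 - 32*l - 30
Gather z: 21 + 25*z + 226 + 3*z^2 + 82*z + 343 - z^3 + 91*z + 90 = -z^3 + 3*z^2 + 198*z + 680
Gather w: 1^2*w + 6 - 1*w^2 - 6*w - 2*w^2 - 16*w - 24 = -3*w^2 - 21*w - 18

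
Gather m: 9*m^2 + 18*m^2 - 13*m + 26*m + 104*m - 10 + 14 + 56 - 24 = 27*m^2 + 117*m + 36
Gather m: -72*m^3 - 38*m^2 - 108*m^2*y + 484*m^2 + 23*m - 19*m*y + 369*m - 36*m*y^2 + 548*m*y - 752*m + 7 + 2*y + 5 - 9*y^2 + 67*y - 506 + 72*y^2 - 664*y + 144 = -72*m^3 + m^2*(446 - 108*y) + m*(-36*y^2 + 529*y - 360) + 63*y^2 - 595*y - 350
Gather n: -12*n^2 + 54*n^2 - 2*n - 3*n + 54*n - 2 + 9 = 42*n^2 + 49*n + 7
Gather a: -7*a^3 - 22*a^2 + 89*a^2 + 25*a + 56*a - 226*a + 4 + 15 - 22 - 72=-7*a^3 + 67*a^2 - 145*a - 75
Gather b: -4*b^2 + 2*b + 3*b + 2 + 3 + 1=-4*b^2 + 5*b + 6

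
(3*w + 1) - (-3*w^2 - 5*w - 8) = 3*w^2 + 8*w + 9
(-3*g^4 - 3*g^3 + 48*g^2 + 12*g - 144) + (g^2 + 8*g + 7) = -3*g^4 - 3*g^3 + 49*g^2 + 20*g - 137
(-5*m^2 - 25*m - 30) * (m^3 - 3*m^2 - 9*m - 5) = -5*m^5 - 10*m^4 + 90*m^3 + 340*m^2 + 395*m + 150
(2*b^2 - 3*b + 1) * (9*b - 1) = 18*b^3 - 29*b^2 + 12*b - 1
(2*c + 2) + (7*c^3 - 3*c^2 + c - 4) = 7*c^3 - 3*c^2 + 3*c - 2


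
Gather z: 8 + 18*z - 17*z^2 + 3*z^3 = 3*z^3 - 17*z^2 + 18*z + 8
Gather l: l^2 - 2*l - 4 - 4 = l^2 - 2*l - 8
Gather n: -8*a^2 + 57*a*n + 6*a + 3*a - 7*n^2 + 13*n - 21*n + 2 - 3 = -8*a^2 + 9*a - 7*n^2 + n*(57*a - 8) - 1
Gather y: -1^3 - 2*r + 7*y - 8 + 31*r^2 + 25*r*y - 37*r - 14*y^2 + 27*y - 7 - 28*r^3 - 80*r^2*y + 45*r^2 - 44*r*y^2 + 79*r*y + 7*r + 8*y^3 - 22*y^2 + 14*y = -28*r^3 + 76*r^2 - 32*r + 8*y^3 + y^2*(-44*r - 36) + y*(-80*r^2 + 104*r + 48) - 16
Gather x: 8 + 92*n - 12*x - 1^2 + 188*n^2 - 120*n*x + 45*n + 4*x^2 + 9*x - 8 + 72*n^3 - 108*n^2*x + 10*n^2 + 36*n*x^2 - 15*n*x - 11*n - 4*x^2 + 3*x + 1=72*n^3 + 198*n^2 + 36*n*x^2 + 126*n + x*(-108*n^2 - 135*n)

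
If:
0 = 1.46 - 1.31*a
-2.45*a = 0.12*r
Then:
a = 1.11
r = -22.75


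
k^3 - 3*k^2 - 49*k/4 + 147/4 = (k - 7/2)*(k - 3)*(k + 7/2)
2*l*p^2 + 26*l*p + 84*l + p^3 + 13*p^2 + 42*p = (2*l + p)*(p + 6)*(p + 7)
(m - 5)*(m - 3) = m^2 - 8*m + 15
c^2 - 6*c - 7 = (c - 7)*(c + 1)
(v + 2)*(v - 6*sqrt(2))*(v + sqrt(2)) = v^3 - 5*sqrt(2)*v^2 + 2*v^2 - 10*sqrt(2)*v - 12*v - 24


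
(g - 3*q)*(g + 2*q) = g^2 - g*q - 6*q^2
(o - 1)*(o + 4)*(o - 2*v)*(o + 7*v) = o^4 + 5*o^3*v + 3*o^3 - 14*o^2*v^2 + 15*o^2*v - 4*o^2 - 42*o*v^2 - 20*o*v + 56*v^2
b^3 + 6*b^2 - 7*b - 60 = (b - 3)*(b + 4)*(b + 5)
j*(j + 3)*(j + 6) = j^3 + 9*j^2 + 18*j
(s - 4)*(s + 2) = s^2 - 2*s - 8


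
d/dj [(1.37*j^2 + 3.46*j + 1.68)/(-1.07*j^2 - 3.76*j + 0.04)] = (-1.449*j^2 + 3.7048*j + 6.4552)/(1.1449*j^4 + 8.0464*j^3 + 14.052*j^2 - 0.3008*j + 0.0016)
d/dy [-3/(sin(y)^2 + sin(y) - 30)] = 3*(2*sin(y) + 1)*cos(y)/(sin(y)^2 + sin(y) - 30)^2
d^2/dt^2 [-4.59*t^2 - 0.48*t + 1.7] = -9.18000000000000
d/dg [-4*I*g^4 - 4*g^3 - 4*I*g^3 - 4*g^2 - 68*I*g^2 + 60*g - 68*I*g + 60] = -16*I*g^3 + g^2*(-12 - 12*I) + g*(-8 - 136*I) + 60 - 68*I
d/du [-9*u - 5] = -9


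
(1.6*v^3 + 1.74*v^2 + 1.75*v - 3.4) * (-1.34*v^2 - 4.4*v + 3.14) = -2.144*v^5 - 9.3716*v^4 - 4.977*v^3 + 2.3196*v^2 + 20.455*v - 10.676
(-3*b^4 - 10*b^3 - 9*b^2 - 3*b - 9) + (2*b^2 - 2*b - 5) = -3*b^4 - 10*b^3 - 7*b^2 - 5*b - 14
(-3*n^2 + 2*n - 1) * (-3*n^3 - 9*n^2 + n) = 9*n^5 + 21*n^4 - 18*n^3 + 11*n^2 - n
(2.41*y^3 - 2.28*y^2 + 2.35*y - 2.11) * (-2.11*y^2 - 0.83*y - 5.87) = -5.0851*y^5 + 2.8105*y^4 - 17.2128*y^3 + 15.8852*y^2 - 12.0432*y + 12.3857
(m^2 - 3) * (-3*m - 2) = -3*m^3 - 2*m^2 + 9*m + 6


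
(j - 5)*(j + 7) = j^2 + 2*j - 35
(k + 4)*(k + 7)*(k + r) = k^3 + k^2*r + 11*k^2 + 11*k*r + 28*k + 28*r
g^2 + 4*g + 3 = (g + 1)*(g + 3)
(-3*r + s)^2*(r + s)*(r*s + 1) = 9*r^4*s + 3*r^3*s^2 + 9*r^3 - 5*r^2*s^3 + 3*r^2*s + r*s^4 - 5*r*s^2 + s^3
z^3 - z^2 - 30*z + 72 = (z - 4)*(z - 3)*(z + 6)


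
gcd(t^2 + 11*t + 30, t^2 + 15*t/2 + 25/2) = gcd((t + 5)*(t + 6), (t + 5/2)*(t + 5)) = t + 5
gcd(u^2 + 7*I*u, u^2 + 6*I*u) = u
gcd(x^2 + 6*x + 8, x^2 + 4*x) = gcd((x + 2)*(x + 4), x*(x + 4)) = x + 4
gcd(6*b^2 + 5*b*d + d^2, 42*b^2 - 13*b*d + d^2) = 1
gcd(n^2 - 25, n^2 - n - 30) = n + 5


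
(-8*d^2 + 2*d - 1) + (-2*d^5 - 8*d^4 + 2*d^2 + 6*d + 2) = -2*d^5 - 8*d^4 - 6*d^2 + 8*d + 1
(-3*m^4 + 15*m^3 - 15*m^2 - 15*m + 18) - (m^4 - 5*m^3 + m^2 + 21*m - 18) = -4*m^4 + 20*m^3 - 16*m^2 - 36*m + 36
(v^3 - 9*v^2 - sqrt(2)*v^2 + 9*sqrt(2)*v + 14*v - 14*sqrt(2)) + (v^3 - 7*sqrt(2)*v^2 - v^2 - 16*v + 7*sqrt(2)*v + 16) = 2*v^3 - 8*sqrt(2)*v^2 - 10*v^2 - 2*v + 16*sqrt(2)*v - 14*sqrt(2) + 16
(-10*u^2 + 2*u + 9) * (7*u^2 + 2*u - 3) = -70*u^4 - 6*u^3 + 97*u^2 + 12*u - 27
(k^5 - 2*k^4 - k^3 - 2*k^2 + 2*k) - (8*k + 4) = k^5 - 2*k^4 - k^3 - 2*k^2 - 6*k - 4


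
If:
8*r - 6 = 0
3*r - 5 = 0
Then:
No Solution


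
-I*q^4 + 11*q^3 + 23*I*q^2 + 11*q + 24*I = (q - I)*(q + 3*I)*(q + 8*I)*(-I*q + 1)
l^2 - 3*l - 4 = (l - 4)*(l + 1)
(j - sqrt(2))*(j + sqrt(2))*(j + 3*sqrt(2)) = j^3 + 3*sqrt(2)*j^2 - 2*j - 6*sqrt(2)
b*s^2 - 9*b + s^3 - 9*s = (b + s)*(s - 3)*(s + 3)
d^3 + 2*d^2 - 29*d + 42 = (d - 3)*(d - 2)*(d + 7)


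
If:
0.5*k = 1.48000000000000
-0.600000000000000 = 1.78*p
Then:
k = 2.96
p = -0.34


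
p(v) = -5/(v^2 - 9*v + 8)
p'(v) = -5*(9 - 2*v)/(v^2 - 9*v + 8)^2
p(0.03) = -0.65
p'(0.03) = -0.75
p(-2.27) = -0.15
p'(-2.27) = -0.06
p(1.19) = 3.86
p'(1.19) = -19.77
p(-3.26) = -0.10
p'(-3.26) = -0.03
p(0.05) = -0.66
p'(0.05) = -0.78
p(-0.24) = -0.49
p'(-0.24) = -0.45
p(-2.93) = -0.12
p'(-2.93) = -0.04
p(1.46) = 1.66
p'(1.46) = -3.36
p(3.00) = 0.50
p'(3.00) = -0.15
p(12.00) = -0.11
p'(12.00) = 0.04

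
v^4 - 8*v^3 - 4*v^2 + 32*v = v*(v - 8)*(v - 2)*(v + 2)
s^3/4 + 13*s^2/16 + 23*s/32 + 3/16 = (s/4 + 1/2)*(s + 1/2)*(s + 3/4)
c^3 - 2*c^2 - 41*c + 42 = (c - 7)*(c - 1)*(c + 6)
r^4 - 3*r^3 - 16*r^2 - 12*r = r*(r - 6)*(r + 1)*(r + 2)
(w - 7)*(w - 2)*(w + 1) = w^3 - 8*w^2 + 5*w + 14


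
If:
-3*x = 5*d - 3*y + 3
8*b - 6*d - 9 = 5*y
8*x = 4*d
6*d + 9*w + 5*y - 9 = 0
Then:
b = 101*y/104 + 81/104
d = 6*y/13 - 6/13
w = 17/13 - 101*y/117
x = 3*y/13 - 3/13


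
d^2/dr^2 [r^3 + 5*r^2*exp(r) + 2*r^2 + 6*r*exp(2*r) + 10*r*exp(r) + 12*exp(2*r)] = 5*r^2*exp(r) + 24*r*exp(2*r) + 30*r*exp(r) + 6*r + 72*exp(2*r) + 30*exp(r) + 4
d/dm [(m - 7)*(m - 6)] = 2*m - 13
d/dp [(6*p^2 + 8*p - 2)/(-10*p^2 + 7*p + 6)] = 2*(61*p^2 + 16*p + 31)/(100*p^4 - 140*p^3 - 71*p^2 + 84*p + 36)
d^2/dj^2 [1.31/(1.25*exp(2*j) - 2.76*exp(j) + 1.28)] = ((3.6156 - 6.55*exp(j))*(1.25*exp(2*j) - 2.76*exp(j) + 1.28) + 1.31*(2.5*exp(j) - 2.76)*(5.0*exp(j) - 5.52)*exp(j))*exp(j)/(1.25*exp(2*j) - 2.76*exp(j) + 1.28)^3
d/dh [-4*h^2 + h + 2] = 1 - 8*h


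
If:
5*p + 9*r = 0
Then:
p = -9*r/5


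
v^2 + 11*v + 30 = (v + 5)*(v + 6)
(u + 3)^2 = u^2 + 6*u + 9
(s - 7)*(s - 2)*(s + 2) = s^3 - 7*s^2 - 4*s + 28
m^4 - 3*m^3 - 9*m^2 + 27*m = m*(m - 3)^2*(m + 3)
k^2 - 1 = (k - 1)*(k + 1)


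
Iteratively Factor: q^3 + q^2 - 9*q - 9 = (q - 3)*(q^2 + 4*q + 3) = (q - 3)*(q + 1)*(q + 3)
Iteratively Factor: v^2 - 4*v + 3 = (v - 1)*(v - 3)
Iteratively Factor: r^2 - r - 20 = (r - 5)*(r + 4)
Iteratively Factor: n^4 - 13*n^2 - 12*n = (n - 4)*(n^3 + 4*n^2 + 3*n) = (n - 4)*(n + 3)*(n^2 + n) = (n - 4)*(n + 1)*(n + 3)*(n)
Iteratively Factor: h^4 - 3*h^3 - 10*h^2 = (h)*(h^3 - 3*h^2 - 10*h) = h*(h - 5)*(h^2 + 2*h) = h^2*(h - 5)*(h + 2)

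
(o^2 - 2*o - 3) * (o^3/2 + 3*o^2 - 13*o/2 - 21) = o^5/2 + 2*o^4 - 14*o^3 - 17*o^2 + 123*o/2 + 63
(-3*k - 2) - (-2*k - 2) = -k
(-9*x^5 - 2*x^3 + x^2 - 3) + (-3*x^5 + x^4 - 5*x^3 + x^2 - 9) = -12*x^5 + x^4 - 7*x^3 + 2*x^2 - 12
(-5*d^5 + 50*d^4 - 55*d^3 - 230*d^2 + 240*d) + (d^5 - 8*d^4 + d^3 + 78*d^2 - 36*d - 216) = -4*d^5 + 42*d^4 - 54*d^3 - 152*d^2 + 204*d - 216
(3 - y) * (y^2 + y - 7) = -y^3 + 2*y^2 + 10*y - 21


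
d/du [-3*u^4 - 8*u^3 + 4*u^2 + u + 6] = -12*u^3 - 24*u^2 + 8*u + 1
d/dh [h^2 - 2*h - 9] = 2*h - 2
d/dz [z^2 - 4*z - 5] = 2*z - 4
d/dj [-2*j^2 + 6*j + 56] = 6 - 4*j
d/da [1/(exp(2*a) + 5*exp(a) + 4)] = (-2*exp(a) - 5)*exp(a)/(exp(2*a) + 5*exp(a) + 4)^2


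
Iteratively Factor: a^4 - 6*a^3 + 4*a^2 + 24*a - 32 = (a + 2)*(a^3 - 8*a^2 + 20*a - 16) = (a - 2)*(a + 2)*(a^2 - 6*a + 8) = (a - 2)^2*(a + 2)*(a - 4)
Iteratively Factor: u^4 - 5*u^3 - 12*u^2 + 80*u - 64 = (u + 4)*(u^3 - 9*u^2 + 24*u - 16) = (u - 4)*(u + 4)*(u^2 - 5*u + 4) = (u - 4)^2*(u + 4)*(u - 1)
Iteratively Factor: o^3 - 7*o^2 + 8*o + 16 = (o - 4)*(o^2 - 3*o - 4) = (o - 4)^2*(o + 1)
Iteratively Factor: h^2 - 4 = (h + 2)*(h - 2)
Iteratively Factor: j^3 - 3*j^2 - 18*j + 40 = (j - 5)*(j^2 + 2*j - 8) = (j - 5)*(j + 4)*(j - 2)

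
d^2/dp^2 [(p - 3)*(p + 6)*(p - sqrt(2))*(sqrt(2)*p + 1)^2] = 40*p^3 + 72*p^2 - 234*p - 18 - 2*sqrt(2)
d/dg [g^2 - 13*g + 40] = 2*g - 13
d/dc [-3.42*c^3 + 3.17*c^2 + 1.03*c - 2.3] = -10.26*c^2 + 6.34*c + 1.03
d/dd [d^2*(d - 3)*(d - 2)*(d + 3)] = d*(5*d^3 - 8*d^2 - 27*d + 36)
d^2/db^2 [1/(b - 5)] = 2/(b - 5)^3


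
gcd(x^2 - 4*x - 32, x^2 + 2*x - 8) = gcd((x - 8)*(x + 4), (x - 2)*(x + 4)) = x + 4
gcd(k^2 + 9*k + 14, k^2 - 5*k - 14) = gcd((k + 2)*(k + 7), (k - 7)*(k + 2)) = k + 2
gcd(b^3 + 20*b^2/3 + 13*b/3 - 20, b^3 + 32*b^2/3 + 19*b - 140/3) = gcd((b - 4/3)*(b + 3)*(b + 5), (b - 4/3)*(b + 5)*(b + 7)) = b^2 + 11*b/3 - 20/3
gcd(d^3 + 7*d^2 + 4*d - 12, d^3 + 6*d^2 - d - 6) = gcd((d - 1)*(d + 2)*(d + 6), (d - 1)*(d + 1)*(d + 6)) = d^2 + 5*d - 6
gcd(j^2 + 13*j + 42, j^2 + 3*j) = 1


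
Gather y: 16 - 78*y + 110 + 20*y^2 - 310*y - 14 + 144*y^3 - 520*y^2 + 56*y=144*y^3 - 500*y^2 - 332*y + 112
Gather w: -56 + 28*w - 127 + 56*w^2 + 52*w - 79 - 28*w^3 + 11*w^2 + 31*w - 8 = -28*w^3 + 67*w^2 + 111*w - 270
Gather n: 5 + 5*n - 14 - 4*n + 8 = n - 1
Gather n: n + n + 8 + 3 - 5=2*n + 6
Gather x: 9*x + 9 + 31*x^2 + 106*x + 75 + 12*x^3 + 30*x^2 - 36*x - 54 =12*x^3 + 61*x^2 + 79*x + 30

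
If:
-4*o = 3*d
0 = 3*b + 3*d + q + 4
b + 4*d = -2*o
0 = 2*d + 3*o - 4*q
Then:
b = -160/73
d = 64/73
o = -48/73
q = -4/73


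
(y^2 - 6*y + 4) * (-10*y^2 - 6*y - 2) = -10*y^4 + 54*y^3 - 6*y^2 - 12*y - 8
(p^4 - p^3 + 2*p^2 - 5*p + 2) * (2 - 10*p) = -10*p^5 + 12*p^4 - 22*p^3 + 54*p^2 - 30*p + 4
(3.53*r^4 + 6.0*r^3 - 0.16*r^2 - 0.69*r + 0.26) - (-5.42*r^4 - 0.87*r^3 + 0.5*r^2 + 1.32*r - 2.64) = 8.95*r^4 + 6.87*r^3 - 0.66*r^2 - 2.01*r + 2.9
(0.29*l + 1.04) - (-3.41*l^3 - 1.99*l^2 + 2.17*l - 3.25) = 3.41*l^3 + 1.99*l^2 - 1.88*l + 4.29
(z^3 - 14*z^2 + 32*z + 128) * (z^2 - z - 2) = z^5 - 15*z^4 + 44*z^3 + 124*z^2 - 192*z - 256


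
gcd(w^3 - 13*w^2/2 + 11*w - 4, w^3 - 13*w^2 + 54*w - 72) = w - 4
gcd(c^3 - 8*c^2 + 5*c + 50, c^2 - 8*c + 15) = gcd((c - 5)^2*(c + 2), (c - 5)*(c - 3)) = c - 5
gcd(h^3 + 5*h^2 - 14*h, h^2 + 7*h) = h^2 + 7*h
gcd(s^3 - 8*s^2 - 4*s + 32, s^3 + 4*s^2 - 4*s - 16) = s^2 - 4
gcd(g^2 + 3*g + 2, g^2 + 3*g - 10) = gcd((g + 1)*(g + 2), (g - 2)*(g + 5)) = 1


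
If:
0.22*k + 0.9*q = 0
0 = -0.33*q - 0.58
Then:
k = 7.19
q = -1.76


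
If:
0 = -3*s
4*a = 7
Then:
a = 7/4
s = 0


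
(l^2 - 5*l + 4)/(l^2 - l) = (l - 4)/l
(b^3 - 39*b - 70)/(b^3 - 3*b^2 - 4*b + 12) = (b^2 - 2*b - 35)/(b^2 - 5*b + 6)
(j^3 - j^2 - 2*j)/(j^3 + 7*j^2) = (j^2 - j - 2)/(j*(j + 7))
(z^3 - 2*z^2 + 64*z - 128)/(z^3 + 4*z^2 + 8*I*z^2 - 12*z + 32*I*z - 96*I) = (z - 8*I)/(z + 6)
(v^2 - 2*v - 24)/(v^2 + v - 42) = (v + 4)/(v + 7)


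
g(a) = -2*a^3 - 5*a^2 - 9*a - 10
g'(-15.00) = -1209.00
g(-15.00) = 5750.00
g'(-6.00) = -165.00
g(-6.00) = 296.00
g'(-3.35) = -42.84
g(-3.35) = 39.23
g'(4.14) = -153.24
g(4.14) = -274.87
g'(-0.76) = -4.87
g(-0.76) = -5.17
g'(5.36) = -234.98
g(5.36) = -509.87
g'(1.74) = -44.57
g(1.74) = -51.33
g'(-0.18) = -7.39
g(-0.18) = -8.53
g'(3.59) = -122.23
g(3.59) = -199.29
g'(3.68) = -127.05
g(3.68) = -210.50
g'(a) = -6*a^2 - 10*a - 9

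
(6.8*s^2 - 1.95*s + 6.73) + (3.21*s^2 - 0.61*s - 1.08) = 10.01*s^2 - 2.56*s + 5.65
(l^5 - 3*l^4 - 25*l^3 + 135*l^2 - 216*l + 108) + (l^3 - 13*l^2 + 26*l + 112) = l^5 - 3*l^4 - 24*l^3 + 122*l^2 - 190*l + 220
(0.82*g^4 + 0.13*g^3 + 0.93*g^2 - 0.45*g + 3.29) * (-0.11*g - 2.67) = -0.0902*g^5 - 2.2037*g^4 - 0.4494*g^3 - 2.4336*g^2 + 0.8396*g - 8.7843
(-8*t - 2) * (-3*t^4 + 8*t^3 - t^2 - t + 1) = 24*t^5 - 58*t^4 - 8*t^3 + 10*t^2 - 6*t - 2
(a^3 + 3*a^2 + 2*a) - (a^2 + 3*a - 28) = a^3 + 2*a^2 - a + 28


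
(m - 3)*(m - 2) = m^2 - 5*m + 6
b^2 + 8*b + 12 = (b + 2)*(b + 6)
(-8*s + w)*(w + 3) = -8*s*w - 24*s + w^2 + 3*w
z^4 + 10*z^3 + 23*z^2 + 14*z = z*(z + 1)*(z + 2)*(z + 7)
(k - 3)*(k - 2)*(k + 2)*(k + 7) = k^4 + 4*k^3 - 25*k^2 - 16*k + 84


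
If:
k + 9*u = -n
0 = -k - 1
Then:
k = -1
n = 1 - 9*u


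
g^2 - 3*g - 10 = (g - 5)*(g + 2)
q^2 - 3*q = q*(q - 3)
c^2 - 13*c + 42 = (c - 7)*(c - 6)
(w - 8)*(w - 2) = w^2 - 10*w + 16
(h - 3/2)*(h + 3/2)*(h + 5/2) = h^3 + 5*h^2/2 - 9*h/4 - 45/8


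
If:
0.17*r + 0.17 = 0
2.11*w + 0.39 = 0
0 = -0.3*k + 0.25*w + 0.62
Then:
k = 1.91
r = -1.00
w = -0.18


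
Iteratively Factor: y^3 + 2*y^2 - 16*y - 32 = (y - 4)*(y^2 + 6*y + 8) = (y - 4)*(y + 2)*(y + 4)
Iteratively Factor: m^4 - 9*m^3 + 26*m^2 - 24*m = (m - 4)*(m^3 - 5*m^2 + 6*m) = m*(m - 4)*(m^2 - 5*m + 6) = m*(m - 4)*(m - 2)*(m - 3)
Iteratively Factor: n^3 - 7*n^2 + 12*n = (n - 4)*(n^2 - 3*n) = n*(n - 4)*(n - 3)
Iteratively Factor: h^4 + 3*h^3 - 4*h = (h + 2)*(h^3 + h^2 - 2*h) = (h + 2)^2*(h^2 - h) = h*(h + 2)^2*(h - 1)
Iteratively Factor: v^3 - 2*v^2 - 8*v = (v)*(v^2 - 2*v - 8) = v*(v - 4)*(v + 2)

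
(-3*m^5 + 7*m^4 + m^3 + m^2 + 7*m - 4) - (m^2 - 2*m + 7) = -3*m^5 + 7*m^4 + m^3 + 9*m - 11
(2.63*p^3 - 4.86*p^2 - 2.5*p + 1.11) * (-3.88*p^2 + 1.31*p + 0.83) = -10.2044*p^5 + 22.3021*p^4 + 5.5163*p^3 - 11.6156*p^2 - 0.6209*p + 0.9213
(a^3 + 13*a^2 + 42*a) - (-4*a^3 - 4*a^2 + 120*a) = 5*a^3 + 17*a^2 - 78*a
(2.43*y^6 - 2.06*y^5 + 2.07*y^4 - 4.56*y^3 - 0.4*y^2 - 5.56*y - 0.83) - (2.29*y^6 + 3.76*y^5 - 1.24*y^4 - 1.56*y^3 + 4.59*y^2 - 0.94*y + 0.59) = 0.14*y^6 - 5.82*y^5 + 3.31*y^4 - 3.0*y^3 - 4.99*y^2 - 4.62*y - 1.42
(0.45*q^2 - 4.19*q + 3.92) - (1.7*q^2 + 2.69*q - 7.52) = -1.25*q^2 - 6.88*q + 11.44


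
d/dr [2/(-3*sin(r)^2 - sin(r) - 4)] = 2*(6*sin(r) + 1)*cos(r)/(3*sin(r)^2 + sin(r) + 4)^2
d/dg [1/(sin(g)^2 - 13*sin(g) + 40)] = (13 - 2*sin(g))*cos(g)/(sin(g)^2 - 13*sin(g) + 40)^2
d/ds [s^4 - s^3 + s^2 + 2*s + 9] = 4*s^3 - 3*s^2 + 2*s + 2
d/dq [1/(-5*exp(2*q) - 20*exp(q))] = 2*(exp(q) + 2)*exp(-q)/(5*(exp(q) + 4)^2)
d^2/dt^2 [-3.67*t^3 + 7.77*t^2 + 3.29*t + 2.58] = 15.54 - 22.02*t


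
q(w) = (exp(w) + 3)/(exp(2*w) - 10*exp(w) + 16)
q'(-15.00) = 0.00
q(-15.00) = 0.19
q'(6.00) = 0.00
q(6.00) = 0.00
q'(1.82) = -3.09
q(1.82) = -1.20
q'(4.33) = -0.02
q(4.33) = 0.02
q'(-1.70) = 0.04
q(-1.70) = 0.22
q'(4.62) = -0.01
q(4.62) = 0.01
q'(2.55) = -0.92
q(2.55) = 0.30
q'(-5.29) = 0.00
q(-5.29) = 0.19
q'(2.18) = -22.49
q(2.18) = 2.04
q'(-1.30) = 0.07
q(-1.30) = 0.25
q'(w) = (exp(w) + 3)*(-2*exp(2*w) + 10*exp(w))/(exp(2*w) - 10*exp(w) + 16)^2 + exp(w)/(exp(2*w) - 10*exp(w) + 16) = (-2*(exp(w) - 5)*(exp(w) + 3) + exp(2*w) - 10*exp(w) + 16)*exp(w)/(exp(2*w) - 10*exp(w) + 16)^2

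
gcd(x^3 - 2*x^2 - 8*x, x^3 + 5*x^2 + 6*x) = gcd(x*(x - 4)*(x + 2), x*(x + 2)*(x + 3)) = x^2 + 2*x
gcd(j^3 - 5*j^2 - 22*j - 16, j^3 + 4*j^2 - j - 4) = j + 1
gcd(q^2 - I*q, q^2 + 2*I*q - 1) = 1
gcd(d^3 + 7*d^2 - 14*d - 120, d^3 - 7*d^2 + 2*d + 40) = d - 4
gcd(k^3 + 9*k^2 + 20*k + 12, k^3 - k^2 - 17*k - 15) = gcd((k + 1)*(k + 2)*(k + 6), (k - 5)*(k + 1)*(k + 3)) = k + 1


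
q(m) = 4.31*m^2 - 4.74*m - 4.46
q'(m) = 8.62*m - 4.74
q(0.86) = -5.35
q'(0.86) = 2.67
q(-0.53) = -0.74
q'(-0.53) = -9.31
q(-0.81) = 2.21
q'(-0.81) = -11.72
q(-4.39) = 99.41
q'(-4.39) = -42.58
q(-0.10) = -3.94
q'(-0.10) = -5.60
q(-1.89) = 19.89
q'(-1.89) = -21.03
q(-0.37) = -2.12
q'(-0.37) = -7.93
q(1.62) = -0.83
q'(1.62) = 9.22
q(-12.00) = 673.06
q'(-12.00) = -108.18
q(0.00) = -4.46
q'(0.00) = -4.74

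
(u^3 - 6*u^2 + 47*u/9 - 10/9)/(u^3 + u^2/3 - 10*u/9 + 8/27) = 3*(u - 5)/(3*u + 4)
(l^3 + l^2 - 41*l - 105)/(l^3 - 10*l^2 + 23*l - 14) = (l^2 + 8*l + 15)/(l^2 - 3*l + 2)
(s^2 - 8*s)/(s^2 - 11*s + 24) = s/(s - 3)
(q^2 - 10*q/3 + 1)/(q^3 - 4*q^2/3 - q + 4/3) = (3*q^2 - 10*q + 3)/(3*q^3 - 4*q^2 - 3*q + 4)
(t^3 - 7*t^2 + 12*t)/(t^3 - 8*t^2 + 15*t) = (t - 4)/(t - 5)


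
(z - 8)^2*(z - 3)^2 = z^4 - 22*z^3 + 169*z^2 - 528*z + 576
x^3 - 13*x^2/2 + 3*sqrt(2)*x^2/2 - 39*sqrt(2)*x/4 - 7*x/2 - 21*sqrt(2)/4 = (x - 7)*(x + 1/2)*(x + 3*sqrt(2)/2)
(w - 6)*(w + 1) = w^2 - 5*w - 6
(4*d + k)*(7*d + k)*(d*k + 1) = 28*d^3*k + 11*d^2*k^2 + 28*d^2 + d*k^3 + 11*d*k + k^2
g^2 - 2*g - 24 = (g - 6)*(g + 4)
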